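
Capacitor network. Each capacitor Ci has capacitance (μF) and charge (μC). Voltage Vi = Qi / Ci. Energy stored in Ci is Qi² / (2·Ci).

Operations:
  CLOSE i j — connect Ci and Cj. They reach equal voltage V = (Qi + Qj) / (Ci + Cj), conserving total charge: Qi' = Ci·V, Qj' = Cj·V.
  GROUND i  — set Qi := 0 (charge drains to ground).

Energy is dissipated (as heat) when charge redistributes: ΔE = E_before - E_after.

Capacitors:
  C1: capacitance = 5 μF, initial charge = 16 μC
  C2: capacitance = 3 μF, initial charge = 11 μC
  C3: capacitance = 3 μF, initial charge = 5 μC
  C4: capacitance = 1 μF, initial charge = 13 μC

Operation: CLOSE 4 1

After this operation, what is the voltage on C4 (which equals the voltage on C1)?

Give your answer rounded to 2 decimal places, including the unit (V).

Initial: C1(5μF, Q=16μC, V=3.20V), C2(3μF, Q=11μC, V=3.67V), C3(3μF, Q=5μC, V=1.67V), C4(1μF, Q=13μC, V=13.00V)
Op 1: CLOSE 4-1: Q_total=29.00, C_total=6.00, V=4.83; Q4=4.83, Q1=24.17; dissipated=40.017

Answer: 4.83 V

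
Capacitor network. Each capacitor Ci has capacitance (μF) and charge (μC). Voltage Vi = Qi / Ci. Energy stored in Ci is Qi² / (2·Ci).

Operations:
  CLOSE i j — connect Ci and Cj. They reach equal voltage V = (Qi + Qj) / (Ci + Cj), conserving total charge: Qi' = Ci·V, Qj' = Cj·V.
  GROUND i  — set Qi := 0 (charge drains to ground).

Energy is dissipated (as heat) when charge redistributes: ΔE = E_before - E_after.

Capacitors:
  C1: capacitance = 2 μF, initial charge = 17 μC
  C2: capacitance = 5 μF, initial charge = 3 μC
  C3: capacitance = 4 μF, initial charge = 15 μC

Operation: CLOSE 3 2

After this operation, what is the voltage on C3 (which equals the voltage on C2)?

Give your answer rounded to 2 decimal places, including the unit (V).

Answer: 2.00 V

Derivation:
Initial: C1(2μF, Q=17μC, V=8.50V), C2(5μF, Q=3μC, V=0.60V), C3(4μF, Q=15μC, V=3.75V)
Op 1: CLOSE 3-2: Q_total=18.00, C_total=9.00, V=2.00; Q3=8.00, Q2=10.00; dissipated=11.025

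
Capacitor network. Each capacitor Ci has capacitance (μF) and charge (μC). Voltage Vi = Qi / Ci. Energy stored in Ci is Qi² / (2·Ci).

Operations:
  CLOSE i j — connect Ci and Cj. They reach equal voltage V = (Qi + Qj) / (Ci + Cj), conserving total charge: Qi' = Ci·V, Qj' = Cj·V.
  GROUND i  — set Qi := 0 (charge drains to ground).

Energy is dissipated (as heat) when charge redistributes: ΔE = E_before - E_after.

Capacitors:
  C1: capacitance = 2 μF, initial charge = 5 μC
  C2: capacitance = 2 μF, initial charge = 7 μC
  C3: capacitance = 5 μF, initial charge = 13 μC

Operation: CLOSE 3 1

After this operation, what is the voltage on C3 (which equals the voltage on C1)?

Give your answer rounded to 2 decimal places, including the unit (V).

Answer: 2.57 V

Derivation:
Initial: C1(2μF, Q=5μC, V=2.50V), C2(2μF, Q=7μC, V=3.50V), C3(5μF, Q=13μC, V=2.60V)
Op 1: CLOSE 3-1: Q_total=18.00, C_total=7.00, V=2.57; Q3=12.86, Q1=5.14; dissipated=0.007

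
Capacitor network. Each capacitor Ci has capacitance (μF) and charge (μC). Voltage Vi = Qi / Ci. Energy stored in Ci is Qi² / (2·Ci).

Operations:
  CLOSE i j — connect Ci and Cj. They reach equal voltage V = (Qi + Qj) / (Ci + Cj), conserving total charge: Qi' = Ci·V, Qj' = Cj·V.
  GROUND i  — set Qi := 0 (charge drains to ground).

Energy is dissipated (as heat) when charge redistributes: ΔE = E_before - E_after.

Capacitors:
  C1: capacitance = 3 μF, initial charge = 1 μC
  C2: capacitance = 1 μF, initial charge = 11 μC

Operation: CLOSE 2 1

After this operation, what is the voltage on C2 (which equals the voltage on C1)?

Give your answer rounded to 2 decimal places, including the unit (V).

Answer: 3.00 V

Derivation:
Initial: C1(3μF, Q=1μC, V=0.33V), C2(1μF, Q=11μC, V=11.00V)
Op 1: CLOSE 2-1: Q_total=12.00, C_total=4.00, V=3.00; Q2=3.00, Q1=9.00; dissipated=42.667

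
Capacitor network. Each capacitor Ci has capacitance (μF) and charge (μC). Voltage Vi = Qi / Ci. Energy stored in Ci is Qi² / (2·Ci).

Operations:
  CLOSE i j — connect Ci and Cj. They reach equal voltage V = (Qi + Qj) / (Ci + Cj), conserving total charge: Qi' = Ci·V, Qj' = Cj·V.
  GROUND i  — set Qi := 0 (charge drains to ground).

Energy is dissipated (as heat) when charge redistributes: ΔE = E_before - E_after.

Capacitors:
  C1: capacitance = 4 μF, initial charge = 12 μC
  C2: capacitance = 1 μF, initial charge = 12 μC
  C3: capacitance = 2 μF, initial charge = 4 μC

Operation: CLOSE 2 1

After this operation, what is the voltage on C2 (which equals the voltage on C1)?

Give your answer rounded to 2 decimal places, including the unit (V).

Initial: C1(4μF, Q=12μC, V=3.00V), C2(1μF, Q=12μC, V=12.00V), C3(2μF, Q=4μC, V=2.00V)
Op 1: CLOSE 2-1: Q_total=24.00, C_total=5.00, V=4.80; Q2=4.80, Q1=19.20; dissipated=32.400

Answer: 4.80 V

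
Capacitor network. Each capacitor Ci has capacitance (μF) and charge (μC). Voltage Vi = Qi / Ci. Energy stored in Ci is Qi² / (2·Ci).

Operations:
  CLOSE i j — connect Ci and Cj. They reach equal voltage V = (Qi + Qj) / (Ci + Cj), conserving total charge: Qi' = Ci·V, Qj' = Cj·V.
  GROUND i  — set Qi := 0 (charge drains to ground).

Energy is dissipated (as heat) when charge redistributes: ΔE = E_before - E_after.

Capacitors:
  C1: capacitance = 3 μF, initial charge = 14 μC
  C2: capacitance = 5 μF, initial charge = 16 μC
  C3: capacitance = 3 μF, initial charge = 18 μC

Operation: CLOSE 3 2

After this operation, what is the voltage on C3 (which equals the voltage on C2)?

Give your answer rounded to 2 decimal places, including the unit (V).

Initial: C1(3μF, Q=14μC, V=4.67V), C2(5μF, Q=16μC, V=3.20V), C3(3μF, Q=18μC, V=6.00V)
Op 1: CLOSE 3-2: Q_total=34.00, C_total=8.00, V=4.25; Q3=12.75, Q2=21.25; dissipated=7.350

Answer: 4.25 V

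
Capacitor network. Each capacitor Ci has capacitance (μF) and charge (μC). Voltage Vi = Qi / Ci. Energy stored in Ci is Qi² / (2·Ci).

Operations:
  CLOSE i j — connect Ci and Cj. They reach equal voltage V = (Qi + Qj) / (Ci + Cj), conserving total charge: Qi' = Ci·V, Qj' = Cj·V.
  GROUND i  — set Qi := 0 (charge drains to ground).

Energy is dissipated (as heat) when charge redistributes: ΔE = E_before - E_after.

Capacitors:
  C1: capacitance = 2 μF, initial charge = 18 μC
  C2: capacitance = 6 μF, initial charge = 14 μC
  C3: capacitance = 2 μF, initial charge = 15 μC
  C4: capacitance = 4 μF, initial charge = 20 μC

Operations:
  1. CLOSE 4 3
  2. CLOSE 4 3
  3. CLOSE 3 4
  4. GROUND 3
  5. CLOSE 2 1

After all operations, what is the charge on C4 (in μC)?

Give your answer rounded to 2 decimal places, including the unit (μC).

Answer: 23.33 μC

Derivation:
Initial: C1(2μF, Q=18μC, V=9.00V), C2(6μF, Q=14μC, V=2.33V), C3(2μF, Q=15μC, V=7.50V), C4(4μF, Q=20μC, V=5.00V)
Op 1: CLOSE 4-3: Q_total=35.00, C_total=6.00, V=5.83; Q4=23.33, Q3=11.67; dissipated=4.167
Op 2: CLOSE 4-3: Q_total=35.00, C_total=6.00, V=5.83; Q4=23.33, Q3=11.67; dissipated=0.000
Op 3: CLOSE 3-4: Q_total=35.00, C_total=6.00, V=5.83; Q3=11.67, Q4=23.33; dissipated=0.000
Op 4: GROUND 3: Q3=0; energy lost=34.028
Op 5: CLOSE 2-1: Q_total=32.00, C_total=8.00, V=4.00; Q2=24.00, Q1=8.00; dissipated=33.333
Final charges: Q1=8.00, Q2=24.00, Q3=0.00, Q4=23.33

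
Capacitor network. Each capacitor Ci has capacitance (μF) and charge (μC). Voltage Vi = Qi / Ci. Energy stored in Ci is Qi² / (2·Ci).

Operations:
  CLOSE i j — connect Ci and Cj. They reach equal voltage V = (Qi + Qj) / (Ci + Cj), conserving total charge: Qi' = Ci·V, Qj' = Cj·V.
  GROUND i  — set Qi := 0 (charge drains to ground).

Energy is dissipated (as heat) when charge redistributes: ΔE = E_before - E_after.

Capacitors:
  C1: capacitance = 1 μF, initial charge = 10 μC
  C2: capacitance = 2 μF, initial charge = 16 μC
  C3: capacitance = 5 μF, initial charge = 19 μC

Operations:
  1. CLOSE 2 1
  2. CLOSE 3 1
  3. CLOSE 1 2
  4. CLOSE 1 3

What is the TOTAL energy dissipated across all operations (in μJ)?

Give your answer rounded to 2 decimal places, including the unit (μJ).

Initial: C1(1μF, Q=10μC, V=10.00V), C2(2μF, Q=16μC, V=8.00V), C3(5μF, Q=19μC, V=3.80V)
Op 1: CLOSE 2-1: Q_total=26.00, C_total=3.00, V=8.67; Q2=17.33, Q1=8.67; dissipated=1.333
Op 2: CLOSE 3-1: Q_total=27.67, C_total=6.00, V=4.61; Q3=23.06, Q1=4.61; dissipated=9.869
Op 3: CLOSE 1-2: Q_total=21.94, C_total=3.00, V=7.31; Q1=7.31, Q2=14.63; dissipated=5.483
Op 4: CLOSE 1-3: Q_total=30.37, C_total=6.00, V=5.06; Q1=5.06, Q3=25.31; dissipated=3.046
Total dissipated: 19.730 μJ

Answer: 19.73 μJ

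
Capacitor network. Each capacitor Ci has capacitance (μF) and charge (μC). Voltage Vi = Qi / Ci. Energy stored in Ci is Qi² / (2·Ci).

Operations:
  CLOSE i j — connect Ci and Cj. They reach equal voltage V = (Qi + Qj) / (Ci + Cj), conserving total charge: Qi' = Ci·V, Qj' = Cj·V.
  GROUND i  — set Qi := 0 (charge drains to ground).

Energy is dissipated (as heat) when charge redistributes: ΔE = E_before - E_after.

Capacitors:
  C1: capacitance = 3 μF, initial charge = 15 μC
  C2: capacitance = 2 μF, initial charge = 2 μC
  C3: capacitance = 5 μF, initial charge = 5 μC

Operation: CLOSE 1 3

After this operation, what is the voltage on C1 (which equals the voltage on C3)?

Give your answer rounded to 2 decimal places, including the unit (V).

Initial: C1(3μF, Q=15μC, V=5.00V), C2(2μF, Q=2μC, V=1.00V), C3(5μF, Q=5μC, V=1.00V)
Op 1: CLOSE 1-3: Q_total=20.00, C_total=8.00, V=2.50; Q1=7.50, Q3=12.50; dissipated=15.000

Answer: 2.50 V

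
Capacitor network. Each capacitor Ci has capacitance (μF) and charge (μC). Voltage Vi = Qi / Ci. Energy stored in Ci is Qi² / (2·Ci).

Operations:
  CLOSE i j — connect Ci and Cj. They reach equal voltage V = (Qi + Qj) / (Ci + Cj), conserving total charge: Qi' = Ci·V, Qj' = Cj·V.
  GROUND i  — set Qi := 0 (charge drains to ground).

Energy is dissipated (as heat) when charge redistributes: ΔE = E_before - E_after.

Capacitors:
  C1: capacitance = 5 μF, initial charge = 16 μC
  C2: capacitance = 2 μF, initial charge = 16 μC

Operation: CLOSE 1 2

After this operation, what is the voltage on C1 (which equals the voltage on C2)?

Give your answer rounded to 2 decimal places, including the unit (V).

Initial: C1(5μF, Q=16μC, V=3.20V), C2(2μF, Q=16μC, V=8.00V)
Op 1: CLOSE 1-2: Q_total=32.00, C_total=7.00, V=4.57; Q1=22.86, Q2=9.14; dissipated=16.457

Answer: 4.57 V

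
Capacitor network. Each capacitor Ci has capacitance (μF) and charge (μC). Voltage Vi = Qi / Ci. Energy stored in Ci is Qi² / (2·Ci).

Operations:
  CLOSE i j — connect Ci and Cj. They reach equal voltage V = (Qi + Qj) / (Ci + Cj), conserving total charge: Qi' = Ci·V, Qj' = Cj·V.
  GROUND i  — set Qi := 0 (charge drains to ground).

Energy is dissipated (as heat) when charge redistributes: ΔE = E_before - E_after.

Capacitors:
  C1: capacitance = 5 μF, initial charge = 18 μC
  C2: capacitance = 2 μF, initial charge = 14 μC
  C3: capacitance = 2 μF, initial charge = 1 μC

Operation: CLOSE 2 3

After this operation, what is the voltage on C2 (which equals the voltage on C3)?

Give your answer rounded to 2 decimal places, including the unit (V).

Initial: C1(5μF, Q=18μC, V=3.60V), C2(2μF, Q=14μC, V=7.00V), C3(2μF, Q=1μC, V=0.50V)
Op 1: CLOSE 2-3: Q_total=15.00, C_total=4.00, V=3.75; Q2=7.50, Q3=7.50; dissipated=21.125

Answer: 3.75 V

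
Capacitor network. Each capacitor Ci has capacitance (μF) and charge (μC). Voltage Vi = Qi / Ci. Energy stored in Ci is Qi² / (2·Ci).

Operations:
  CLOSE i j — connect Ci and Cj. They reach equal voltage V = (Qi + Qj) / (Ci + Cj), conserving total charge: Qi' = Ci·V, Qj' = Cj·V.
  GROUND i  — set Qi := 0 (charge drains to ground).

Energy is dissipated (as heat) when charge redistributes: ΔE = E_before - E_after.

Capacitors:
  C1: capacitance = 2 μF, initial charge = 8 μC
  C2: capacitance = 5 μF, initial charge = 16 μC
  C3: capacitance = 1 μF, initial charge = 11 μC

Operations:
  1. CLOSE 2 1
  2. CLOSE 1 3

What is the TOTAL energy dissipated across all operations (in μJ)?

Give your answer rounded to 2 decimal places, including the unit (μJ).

Initial: C1(2μF, Q=8μC, V=4.00V), C2(5μF, Q=16μC, V=3.20V), C3(1μF, Q=11μC, V=11.00V)
Op 1: CLOSE 2-1: Q_total=24.00, C_total=7.00, V=3.43; Q2=17.14, Q1=6.86; dissipated=0.457
Op 2: CLOSE 1-3: Q_total=17.86, C_total=3.00, V=5.95; Q1=11.90, Q3=5.95; dissipated=19.109
Total dissipated: 19.566 μJ

Answer: 19.57 μJ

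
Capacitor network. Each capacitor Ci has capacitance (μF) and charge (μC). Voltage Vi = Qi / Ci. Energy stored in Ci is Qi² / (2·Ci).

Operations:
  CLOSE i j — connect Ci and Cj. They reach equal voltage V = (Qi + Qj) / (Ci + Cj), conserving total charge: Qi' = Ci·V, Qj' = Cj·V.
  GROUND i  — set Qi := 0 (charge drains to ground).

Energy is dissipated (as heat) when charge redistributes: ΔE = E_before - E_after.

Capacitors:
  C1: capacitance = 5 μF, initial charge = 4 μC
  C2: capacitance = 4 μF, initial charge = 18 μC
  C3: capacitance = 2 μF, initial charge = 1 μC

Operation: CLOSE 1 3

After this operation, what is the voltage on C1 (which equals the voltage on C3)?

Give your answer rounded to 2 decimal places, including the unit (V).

Answer: 0.71 V

Derivation:
Initial: C1(5μF, Q=4μC, V=0.80V), C2(4μF, Q=18μC, V=4.50V), C3(2μF, Q=1μC, V=0.50V)
Op 1: CLOSE 1-3: Q_total=5.00, C_total=7.00, V=0.71; Q1=3.57, Q3=1.43; dissipated=0.064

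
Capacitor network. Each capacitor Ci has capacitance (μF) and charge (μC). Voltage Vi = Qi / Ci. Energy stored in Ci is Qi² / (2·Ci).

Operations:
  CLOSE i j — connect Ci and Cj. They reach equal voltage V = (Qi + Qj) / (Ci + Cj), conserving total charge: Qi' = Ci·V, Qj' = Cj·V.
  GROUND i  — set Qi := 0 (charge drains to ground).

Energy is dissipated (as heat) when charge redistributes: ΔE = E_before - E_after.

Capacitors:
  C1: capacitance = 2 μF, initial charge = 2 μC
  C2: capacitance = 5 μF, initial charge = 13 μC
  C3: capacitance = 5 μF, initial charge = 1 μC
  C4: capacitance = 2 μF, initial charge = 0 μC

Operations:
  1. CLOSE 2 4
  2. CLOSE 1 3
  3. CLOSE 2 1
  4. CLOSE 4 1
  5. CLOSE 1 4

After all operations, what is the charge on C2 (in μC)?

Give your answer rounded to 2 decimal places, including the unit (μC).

Initial: C1(2μF, Q=2μC, V=1.00V), C2(5μF, Q=13μC, V=2.60V), C3(5μF, Q=1μC, V=0.20V), C4(2μF, Q=0μC, V=0.00V)
Op 1: CLOSE 2-4: Q_total=13.00, C_total=7.00, V=1.86; Q2=9.29, Q4=3.71; dissipated=4.829
Op 2: CLOSE 1-3: Q_total=3.00, C_total=7.00, V=0.43; Q1=0.86, Q3=2.14; dissipated=0.457
Op 3: CLOSE 2-1: Q_total=10.14, C_total=7.00, V=1.45; Q2=7.24, Q1=2.90; dissipated=1.458
Op 4: CLOSE 4-1: Q_total=6.61, C_total=4.00, V=1.65; Q4=3.31, Q1=3.31; dissipated=0.083
Op 5: CLOSE 1-4: Q_total=6.61, C_total=4.00, V=1.65; Q1=3.31, Q4=3.31; dissipated=0.000
Final charges: Q1=3.31, Q2=7.24, Q3=2.14, Q4=3.31

Answer: 7.24 μC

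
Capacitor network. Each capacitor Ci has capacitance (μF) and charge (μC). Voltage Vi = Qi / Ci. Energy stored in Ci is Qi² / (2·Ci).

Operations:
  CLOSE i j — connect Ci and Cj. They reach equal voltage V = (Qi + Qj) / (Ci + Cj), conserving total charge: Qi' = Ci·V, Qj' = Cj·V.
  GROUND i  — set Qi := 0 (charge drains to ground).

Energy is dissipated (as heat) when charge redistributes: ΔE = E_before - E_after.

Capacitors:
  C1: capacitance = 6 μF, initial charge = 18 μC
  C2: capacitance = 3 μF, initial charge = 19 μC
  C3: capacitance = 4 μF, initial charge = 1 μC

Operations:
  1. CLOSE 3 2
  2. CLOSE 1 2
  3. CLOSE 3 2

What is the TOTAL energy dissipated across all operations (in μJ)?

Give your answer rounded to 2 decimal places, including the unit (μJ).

Answer: 31.75 μJ

Derivation:
Initial: C1(6μF, Q=18μC, V=3.00V), C2(3μF, Q=19μC, V=6.33V), C3(4μF, Q=1μC, V=0.25V)
Op 1: CLOSE 3-2: Q_total=20.00, C_total=7.00, V=2.86; Q3=11.43, Q2=8.57; dissipated=31.720
Op 2: CLOSE 1-2: Q_total=26.57, C_total=9.00, V=2.95; Q1=17.71, Q2=8.86; dissipated=0.020
Op 3: CLOSE 3-2: Q_total=20.29, C_total=7.00, V=2.90; Q3=11.59, Q2=8.69; dissipated=0.008
Total dissipated: 31.748 μJ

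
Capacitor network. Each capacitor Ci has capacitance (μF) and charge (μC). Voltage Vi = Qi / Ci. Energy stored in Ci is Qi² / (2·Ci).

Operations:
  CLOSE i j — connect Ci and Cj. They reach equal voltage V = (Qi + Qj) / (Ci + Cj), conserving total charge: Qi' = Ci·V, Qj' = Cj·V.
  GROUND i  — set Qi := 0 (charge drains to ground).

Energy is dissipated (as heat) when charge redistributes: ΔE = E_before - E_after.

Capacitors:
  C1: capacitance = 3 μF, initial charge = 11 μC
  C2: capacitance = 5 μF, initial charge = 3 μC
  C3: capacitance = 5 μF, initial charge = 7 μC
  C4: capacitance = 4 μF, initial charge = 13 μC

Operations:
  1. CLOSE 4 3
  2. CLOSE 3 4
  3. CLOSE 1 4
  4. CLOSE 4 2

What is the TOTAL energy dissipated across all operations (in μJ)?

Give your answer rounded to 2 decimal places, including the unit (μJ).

Answer: 11.17 μJ

Derivation:
Initial: C1(3μF, Q=11μC, V=3.67V), C2(5μF, Q=3μC, V=0.60V), C3(5μF, Q=7μC, V=1.40V), C4(4μF, Q=13μC, V=3.25V)
Op 1: CLOSE 4-3: Q_total=20.00, C_total=9.00, V=2.22; Q4=8.89, Q3=11.11; dissipated=3.803
Op 2: CLOSE 3-4: Q_total=20.00, C_total=9.00, V=2.22; Q3=11.11, Q4=8.89; dissipated=0.000
Op 3: CLOSE 1-4: Q_total=19.89, C_total=7.00, V=2.84; Q1=8.52, Q4=11.37; dissipated=1.788
Op 4: CLOSE 4-2: Q_total=14.37, C_total=9.00, V=1.60; Q4=6.38, Q2=7.98; dissipated=5.581
Total dissipated: 11.173 μJ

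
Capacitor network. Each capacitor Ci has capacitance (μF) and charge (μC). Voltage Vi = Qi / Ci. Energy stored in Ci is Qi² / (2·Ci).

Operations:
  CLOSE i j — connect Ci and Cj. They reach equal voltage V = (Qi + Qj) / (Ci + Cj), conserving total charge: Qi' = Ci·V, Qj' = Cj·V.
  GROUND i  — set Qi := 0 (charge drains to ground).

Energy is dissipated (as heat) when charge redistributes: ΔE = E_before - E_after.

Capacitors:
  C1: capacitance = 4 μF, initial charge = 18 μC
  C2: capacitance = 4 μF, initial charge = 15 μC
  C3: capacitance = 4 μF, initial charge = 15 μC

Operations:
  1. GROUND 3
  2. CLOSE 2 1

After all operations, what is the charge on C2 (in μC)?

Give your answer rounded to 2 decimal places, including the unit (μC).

Answer: 16.50 μC

Derivation:
Initial: C1(4μF, Q=18μC, V=4.50V), C2(4μF, Q=15μC, V=3.75V), C3(4μF, Q=15μC, V=3.75V)
Op 1: GROUND 3: Q3=0; energy lost=28.125
Op 2: CLOSE 2-1: Q_total=33.00, C_total=8.00, V=4.12; Q2=16.50, Q1=16.50; dissipated=0.562
Final charges: Q1=16.50, Q2=16.50, Q3=0.00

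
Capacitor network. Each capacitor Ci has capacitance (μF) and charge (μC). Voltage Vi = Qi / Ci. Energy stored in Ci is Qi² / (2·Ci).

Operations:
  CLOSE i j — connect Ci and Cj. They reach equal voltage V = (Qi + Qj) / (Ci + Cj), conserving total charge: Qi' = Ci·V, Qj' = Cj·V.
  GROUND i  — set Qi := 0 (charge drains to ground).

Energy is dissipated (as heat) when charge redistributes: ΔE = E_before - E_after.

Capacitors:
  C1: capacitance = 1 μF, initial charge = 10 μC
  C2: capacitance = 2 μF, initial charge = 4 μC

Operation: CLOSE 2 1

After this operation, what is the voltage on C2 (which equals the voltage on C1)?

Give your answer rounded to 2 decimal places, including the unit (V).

Initial: C1(1μF, Q=10μC, V=10.00V), C2(2μF, Q=4μC, V=2.00V)
Op 1: CLOSE 2-1: Q_total=14.00, C_total=3.00, V=4.67; Q2=9.33, Q1=4.67; dissipated=21.333

Answer: 4.67 V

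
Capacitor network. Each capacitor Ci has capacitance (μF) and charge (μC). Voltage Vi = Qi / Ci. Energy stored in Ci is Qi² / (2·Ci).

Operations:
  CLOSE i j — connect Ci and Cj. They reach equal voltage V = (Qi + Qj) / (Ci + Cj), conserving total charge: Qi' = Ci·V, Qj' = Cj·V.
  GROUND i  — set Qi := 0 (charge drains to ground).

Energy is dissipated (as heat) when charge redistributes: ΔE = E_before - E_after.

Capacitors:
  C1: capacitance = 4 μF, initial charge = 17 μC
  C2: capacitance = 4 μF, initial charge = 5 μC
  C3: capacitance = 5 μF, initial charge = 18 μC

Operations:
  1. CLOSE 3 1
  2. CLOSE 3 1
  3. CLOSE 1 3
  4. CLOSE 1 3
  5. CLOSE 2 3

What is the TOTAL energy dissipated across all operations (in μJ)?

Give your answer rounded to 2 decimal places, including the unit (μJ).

Initial: C1(4μF, Q=17μC, V=4.25V), C2(4μF, Q=5μC, V=1.25V), C3(5μF, Q=18μC, V=3.60V)
Op 1: CLOSE 3-1: Q_total=35.00, C_total=9.00, V=3.89; Q3=19.44, Q1=15.56; dissipated=0.469
Op 2: CLOSE 3-1: Q_total=35.00, C_total=9.00, V=3.89; Q3=19.44, Q1=15.56; dissipated=0.000
Op 3: CLOSE 1-3: Q_total=35.00, C_total=9.00, V=3.89; Q1=15.56, Q3=19.44; dissipated=0.000
Op 4: CLOSE 1-3: Q_total=35.00, C_total=9.00, V=3.89; Q1=15.56, Q3=19.44; dissipated=0.000
Op 5: CLOSE 2-3: Q_total=24.44, C_total=9.00, V=2.72; Q2=10.86, Q3=13.58; dissipated=7.737
Total dissipated: 8.207 μJ

Answer: 8.21 μJ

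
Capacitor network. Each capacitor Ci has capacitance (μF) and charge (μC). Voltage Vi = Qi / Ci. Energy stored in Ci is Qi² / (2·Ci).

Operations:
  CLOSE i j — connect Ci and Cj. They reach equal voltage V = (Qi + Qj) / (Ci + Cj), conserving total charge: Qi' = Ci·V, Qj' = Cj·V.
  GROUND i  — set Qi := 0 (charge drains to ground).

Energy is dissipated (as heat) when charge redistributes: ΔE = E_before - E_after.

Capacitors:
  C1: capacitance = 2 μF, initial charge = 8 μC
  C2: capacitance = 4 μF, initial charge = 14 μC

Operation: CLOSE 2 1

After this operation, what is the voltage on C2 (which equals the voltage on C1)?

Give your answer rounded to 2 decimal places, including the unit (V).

Initial: C1(2μF, Q=8μC, V=4.00V), C2(4μF, Q=14μC, V=3.50V)
Op 1: CLOSE 2-1: Q_total=22.00, C_total=6.00, V=3.67; Q2=14.67, Q1=7.33; dissipated=0.167

Answer: 3.67 V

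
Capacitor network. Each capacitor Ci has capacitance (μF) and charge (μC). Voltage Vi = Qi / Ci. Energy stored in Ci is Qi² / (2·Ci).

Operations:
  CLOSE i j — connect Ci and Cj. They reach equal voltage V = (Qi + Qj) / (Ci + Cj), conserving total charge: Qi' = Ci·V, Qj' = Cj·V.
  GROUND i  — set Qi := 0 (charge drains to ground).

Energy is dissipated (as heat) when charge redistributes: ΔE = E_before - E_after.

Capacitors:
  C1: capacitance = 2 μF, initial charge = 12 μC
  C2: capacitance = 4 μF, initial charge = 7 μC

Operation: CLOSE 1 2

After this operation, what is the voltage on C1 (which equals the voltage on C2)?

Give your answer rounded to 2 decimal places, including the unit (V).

Initial: C1(2μF, Q=12μC, V=6.00V), C2(4μF, Q=7μC, V=1.75V)
Op 1: CLOSE 1-2: Q_total=19.00, C_total=6.00, V=3.17; Q1=6.33, Q2=12.67; dissipated=12.042

Answer: 3.17 V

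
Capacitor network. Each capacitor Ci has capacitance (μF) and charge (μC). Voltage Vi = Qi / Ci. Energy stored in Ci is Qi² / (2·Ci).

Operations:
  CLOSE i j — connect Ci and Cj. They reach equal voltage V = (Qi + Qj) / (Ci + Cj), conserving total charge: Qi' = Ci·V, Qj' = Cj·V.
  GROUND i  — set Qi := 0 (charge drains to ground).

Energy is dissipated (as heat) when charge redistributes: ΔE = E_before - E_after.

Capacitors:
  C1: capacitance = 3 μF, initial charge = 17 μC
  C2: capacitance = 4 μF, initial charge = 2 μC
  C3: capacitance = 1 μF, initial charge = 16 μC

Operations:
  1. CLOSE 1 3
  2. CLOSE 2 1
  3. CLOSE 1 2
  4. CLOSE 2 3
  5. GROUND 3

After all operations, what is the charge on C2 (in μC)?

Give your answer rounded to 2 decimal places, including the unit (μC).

Answer: 18.83 μC

Derivation:
Initial: C1(3μF, Q=17μC, V=5.67V), C2(4μF, Q=2μC, V=0.50V), C3(1μF, Q=16μC, V=16.00V)
Op 1: CLOSE 1-3: Q_total=33.00, C_total=4.00, V=8.25; Q1=24.75, Q3=8.25; dissipated=40.042
Op 2: CLOSE 2-1: Q_total=26.75, C_total=7.00, V=3.82; Q2=15.29, Q1=11.46; dissipated=51.482
Op 3: CLOSE 1-2: Q_total=26.75, C_total=7.00, V=3.82; Q1=11.46, Q2=15.29; dissipated=0.000
Op 4: CLOSE 2-3: Q_total=23.54, C_total=5.00, V=4.71; Q2=18.83, Q3=4.71; dissipated=7.845
Op 5: GROUND 3: Q3=0; energy lost=11.079
Final charges: Q1=11.46, Q2=18.83, Q3=0.00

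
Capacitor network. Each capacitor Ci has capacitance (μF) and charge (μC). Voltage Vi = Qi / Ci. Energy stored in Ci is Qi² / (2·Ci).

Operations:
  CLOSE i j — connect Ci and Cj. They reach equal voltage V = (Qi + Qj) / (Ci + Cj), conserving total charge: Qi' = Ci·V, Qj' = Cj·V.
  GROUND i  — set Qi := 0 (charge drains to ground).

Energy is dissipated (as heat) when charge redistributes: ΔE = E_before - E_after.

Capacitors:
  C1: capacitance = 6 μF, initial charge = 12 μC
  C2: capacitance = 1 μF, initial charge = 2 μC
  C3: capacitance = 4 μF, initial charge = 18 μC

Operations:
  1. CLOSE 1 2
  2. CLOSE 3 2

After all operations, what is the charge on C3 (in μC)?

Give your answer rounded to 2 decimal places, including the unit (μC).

Answer: 16.00 μC

Derivation:
Initial: C1(6μF, Q=12μC, V=2.00V), C2(1μF, Q=2μC, V=2.00V), C3(4μF, Q=18μC, V=4.50V)
Op 1: CLOSE 1-2: Q_total=14.00, C_total=7.00, V=2.00; Q1=12.00, Q2=2.00; dissipated=0.000
Op 2: CLOSE 3-2: Q_total=20.00, C_total=5.00, V=4.00; Q3=16.00, Q2=4.00; dissipated=2.500
Final charges: Q1=12.00, Q2=4.00, Q3=16.00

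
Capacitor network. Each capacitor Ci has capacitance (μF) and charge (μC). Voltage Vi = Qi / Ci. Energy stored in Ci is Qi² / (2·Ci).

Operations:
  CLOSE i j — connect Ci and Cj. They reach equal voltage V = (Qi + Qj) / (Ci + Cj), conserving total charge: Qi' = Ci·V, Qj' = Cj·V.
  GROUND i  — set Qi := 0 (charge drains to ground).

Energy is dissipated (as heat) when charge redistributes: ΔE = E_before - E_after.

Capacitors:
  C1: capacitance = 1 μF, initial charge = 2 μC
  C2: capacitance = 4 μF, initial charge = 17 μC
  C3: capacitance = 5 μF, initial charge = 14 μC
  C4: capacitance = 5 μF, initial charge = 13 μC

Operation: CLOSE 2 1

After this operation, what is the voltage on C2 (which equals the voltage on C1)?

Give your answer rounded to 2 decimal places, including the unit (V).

Initial: C1(1μF, Q=2μC, V=2.00V), C2(4μF, Q=17μC, V=4.25V), C3(5μF, Q=14μC, V=2.80V), C4(5μF, Q=13μC, V=2.60V)
Op 1: CLOSE 2-1: Q_total=19.00, C_total=5.00, V=3.80; Q2=15.20, Q1=3.80; dissipated=2.025

Answer: 3.80 V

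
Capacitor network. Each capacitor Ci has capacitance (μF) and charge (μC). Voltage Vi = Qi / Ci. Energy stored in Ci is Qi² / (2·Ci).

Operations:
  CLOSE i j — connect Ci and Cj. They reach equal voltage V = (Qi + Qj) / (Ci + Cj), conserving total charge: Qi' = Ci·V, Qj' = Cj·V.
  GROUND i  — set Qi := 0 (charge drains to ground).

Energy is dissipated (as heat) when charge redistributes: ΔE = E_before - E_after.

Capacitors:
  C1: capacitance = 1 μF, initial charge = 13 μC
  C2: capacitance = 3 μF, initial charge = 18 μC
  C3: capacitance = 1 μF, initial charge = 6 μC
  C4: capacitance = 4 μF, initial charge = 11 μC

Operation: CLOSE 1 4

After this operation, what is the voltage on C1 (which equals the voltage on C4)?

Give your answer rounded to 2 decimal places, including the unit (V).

Initial: C1(1μF, Q=13μC, V=13.00V), C2(3μF, Q=18μC, V=6.00V), C3(1μF, Q=6μC, V=6.00V), C4(4μF, Q=11μC, V=2.75V)
Op 1: CLOSE 1-4: Q_total=24.00, C_total=5.00, V=4.80; Q1=4.80, Q4=19.20; dissipated=42.025

Answer: 4.80 V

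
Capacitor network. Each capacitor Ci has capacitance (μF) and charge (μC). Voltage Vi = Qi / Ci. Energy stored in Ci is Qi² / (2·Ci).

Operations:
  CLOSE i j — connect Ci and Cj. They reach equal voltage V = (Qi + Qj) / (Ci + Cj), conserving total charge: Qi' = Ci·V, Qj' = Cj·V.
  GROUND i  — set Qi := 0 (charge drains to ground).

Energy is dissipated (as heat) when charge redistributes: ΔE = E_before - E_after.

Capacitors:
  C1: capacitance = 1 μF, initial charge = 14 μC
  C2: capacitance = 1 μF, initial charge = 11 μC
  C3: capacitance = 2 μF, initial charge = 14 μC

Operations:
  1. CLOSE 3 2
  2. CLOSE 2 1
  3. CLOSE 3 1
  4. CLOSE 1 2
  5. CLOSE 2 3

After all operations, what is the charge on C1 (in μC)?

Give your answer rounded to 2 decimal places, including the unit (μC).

Answer: 10.22 μC

Derivation:
Initial: C1(1μF, Q=14μC, V=14.00V), C2(1μF, Q=11μC, V=11.00V), C3(2μF, Q=14μC, V=7.00V)
Op 1: CLOSE 3-2: Q_total=25.00, C_total=3.00, V=8.33; Q3=16.67, Q2=8.33; dissipated=5.333
Op 2: CLOSE 2-1: Q_total=22.33, C_total=2.00, V=11.17; Q2=11.17, Q1=11.17; dissipated=8.028
Op 3: CLOSE 3-1: Q_total=27.83, C_total=3.00, V=9.28; Q3=18.56, Q1=9.28; dissipated=2.676
Op 4: CLOSE 1-2: Q_total=20.44, C_total=2.00, V=10.22; Q1=10.22, Q2=10.22; dissipated=0.892
Op 5: CLOSE 2-3: Q_total=28.78, C_total=3.00, V=9.59; Q2=9.59, Q3=19.19; dissipated=0.297
Final charges: Q1=10.22, Q2=9.59, Q3=19.19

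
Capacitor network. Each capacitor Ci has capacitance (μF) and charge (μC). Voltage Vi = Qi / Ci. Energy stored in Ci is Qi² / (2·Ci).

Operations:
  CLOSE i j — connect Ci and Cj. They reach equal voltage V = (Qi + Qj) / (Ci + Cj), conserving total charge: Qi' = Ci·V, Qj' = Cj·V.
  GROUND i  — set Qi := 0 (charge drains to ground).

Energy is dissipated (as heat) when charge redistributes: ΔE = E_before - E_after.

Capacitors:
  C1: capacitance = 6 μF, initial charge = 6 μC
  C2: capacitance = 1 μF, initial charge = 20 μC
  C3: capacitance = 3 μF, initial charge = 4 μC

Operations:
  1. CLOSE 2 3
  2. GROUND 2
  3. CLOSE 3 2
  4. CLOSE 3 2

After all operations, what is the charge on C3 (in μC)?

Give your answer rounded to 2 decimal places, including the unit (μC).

Answer: 13.50 μC

Derivation:
Initial: C1(6μF, Q=6μC, V=1.00V), C2(1μF, Q=20μC, V=20.00V), C3(3μF, Q=4μC, V=1.33V)
Op 1: CLOSE 2-3: Q_total=24.00, C_total=4.00, V=6.00; Q2=6.00, Q3=18.00; dissipated=130.667
Op 2: GROUND 2: Q2=0; energy lost=18.000
Op 3: CLOSE 3-2: Q_total=18.00, C_total=4.00, V=4.50; Q3=13.50, Q2=4.50; dissipated=13.500
Op 4: CLOSE 3-2: Q_total=18.00, C_total=4.00, V=4.50; Q3=13.50, Q2=4.50; dissipated=0.000
Final charges: Q1=6.00, Q2=4.50, Q3=13.50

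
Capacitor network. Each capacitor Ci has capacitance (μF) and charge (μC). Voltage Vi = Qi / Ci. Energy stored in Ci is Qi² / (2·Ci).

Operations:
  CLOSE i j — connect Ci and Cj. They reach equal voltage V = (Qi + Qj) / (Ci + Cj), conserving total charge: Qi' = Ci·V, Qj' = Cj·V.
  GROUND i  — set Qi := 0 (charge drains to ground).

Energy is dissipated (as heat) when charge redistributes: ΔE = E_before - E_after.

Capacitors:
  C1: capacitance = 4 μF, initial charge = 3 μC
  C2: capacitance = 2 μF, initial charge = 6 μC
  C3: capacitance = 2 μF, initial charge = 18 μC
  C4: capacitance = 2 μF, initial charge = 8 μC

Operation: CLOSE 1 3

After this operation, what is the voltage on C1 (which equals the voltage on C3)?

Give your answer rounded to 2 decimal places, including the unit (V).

Initial: C1(4μF, Q=3μC, V=0.75V), C2(2μF, Q=6μC, V=3.00V), C3(2μF, Q=18μC, V=9.00V), C4(2μF, Q=8μC, V=4.00V)
Op 1: CLOSE 1-3: Q_total=21.00, C_total=6.00, V=3.50; Q1=14.00, Q3=7.00; dissipated=45.375

Answer: 3.50 V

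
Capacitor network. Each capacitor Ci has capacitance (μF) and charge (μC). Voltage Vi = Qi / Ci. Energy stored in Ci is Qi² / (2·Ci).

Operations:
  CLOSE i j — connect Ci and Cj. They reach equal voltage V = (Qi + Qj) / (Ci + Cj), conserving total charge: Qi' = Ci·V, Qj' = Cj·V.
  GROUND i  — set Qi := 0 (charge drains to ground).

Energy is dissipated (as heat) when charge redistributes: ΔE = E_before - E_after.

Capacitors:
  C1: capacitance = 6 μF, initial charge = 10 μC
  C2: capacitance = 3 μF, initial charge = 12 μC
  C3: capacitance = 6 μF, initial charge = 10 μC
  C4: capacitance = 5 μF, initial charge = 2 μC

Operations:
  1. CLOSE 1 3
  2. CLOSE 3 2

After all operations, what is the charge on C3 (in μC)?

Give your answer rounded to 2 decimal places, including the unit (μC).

Initial: C1(6μF, Q=10μC, V=1.67V), C2(3μF, Q=12μC, V=4.00V), C3(6μF, Q=10μC, V=1.67V), C4(5μF, Q=2μC, V=0.40V)
Op 1: CLOSE 1-3: Q_total=20.00, C_total=12.00, V=1.67; Q1=10.00, Q3=10.00; dissipated=0.000
Op 2: CLOSE 3-2: Q_total=22.00, C_total=9.00, V=2.44; Q3=14.67, Q2=7.33; dissipated=5.444
Final charges: Q1=10.00, Q2=7.33, Q3=14.67, Q4=2.00

Answer: 14.67 μC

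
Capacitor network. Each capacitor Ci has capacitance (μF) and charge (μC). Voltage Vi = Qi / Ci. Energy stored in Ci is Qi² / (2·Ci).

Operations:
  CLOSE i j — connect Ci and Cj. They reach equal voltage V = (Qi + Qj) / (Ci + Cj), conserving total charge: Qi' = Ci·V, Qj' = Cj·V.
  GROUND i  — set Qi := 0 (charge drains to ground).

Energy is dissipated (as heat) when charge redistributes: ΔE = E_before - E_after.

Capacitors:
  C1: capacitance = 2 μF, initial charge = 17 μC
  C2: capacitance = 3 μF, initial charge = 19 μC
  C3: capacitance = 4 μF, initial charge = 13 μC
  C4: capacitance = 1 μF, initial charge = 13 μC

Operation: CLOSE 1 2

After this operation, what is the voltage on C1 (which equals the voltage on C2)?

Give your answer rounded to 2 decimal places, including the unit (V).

Initial: C1(2μF, Q=17μC, V=8.50V), C2(3μF, Q=19μC, V=6.33V), C3(4μF, Q=13μC, V=3.25V), C4(1μF, Q=13μC, V=13.00V)
Op 1: CLOSE 1-2: Q_total=36.00, C_total=5.00, V=7.20; Q1=14.40, Q2=21.60; dissipated=2.817

Answer: 7.20 V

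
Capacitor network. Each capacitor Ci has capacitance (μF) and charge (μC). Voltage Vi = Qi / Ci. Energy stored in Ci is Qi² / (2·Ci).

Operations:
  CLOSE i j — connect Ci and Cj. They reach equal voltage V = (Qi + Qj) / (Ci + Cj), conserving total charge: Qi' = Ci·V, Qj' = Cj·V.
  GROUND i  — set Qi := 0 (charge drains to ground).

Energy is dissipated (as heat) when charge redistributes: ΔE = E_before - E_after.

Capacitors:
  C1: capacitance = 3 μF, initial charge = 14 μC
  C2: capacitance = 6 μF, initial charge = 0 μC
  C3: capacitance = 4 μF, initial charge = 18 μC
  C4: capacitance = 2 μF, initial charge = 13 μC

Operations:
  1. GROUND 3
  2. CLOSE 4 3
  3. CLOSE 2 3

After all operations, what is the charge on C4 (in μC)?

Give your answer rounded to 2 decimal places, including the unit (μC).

Initial: C1(3μF, Q=14μC, V=4.67V), C2(6μF, Q=0μC, V=0.00V), C3(4μF, Q=18μC, V=4.50V), C4(2μF, Q=13μC, V=6.50V)
Op 1: GROUND 3: Q3=0; energy lost=40.500
Op 2: CLOSE 4-3: Q_total=13.00, C_total=6.00, V=2.17; Q4=4.33, Q3=8.67; dissipated=28.167
Op 3: CLOSE 2-3: Q_total=8.67, C_total=10.00, V=0.87; Q2=5.20, Q3=3.47; dissipated=5.633
Final charges: Q1=14.00, Q2=5.20, Q3=3.47, Q4=4.33

Answer: 4.33 μC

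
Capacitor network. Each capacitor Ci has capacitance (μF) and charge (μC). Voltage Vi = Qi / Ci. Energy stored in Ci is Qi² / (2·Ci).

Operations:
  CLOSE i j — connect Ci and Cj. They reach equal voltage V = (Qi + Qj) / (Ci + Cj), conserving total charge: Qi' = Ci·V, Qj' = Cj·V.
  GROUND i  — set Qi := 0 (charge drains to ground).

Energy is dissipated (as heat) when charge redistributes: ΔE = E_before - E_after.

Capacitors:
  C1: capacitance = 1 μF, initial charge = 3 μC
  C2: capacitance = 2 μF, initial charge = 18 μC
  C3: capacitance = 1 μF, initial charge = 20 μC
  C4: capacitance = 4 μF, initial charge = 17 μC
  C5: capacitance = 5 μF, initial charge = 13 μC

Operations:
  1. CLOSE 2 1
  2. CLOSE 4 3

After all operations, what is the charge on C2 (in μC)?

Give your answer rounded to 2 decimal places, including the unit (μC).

Initial: C1(1μF, Q=3μC, V=3.00V), C2(2μF, Q=18μC, V=9.00V), C3(1μF, Q=20μC, V=20.00V), C4(4μF, Q=17μC, V=4.25V), C5(5μF, Q=13μC, V=2.60V)
Op 1: CLOSE 2-1: Q_total=21.00, C_total=3.00, V=7.00; Q2=14.00, Q1=7.00; dissipated=12.000
Op 2: CLOSE 4-3: Q_total=37.00, C_total=5.00, V=7.40; Q4=29.60, Q3=7.40; dissipated=99.225
Final charges: Q1=7.00, Q2=14.00, Q3=7.40, Q4=29.60, Q5=13.00

Answer: 14.00 μC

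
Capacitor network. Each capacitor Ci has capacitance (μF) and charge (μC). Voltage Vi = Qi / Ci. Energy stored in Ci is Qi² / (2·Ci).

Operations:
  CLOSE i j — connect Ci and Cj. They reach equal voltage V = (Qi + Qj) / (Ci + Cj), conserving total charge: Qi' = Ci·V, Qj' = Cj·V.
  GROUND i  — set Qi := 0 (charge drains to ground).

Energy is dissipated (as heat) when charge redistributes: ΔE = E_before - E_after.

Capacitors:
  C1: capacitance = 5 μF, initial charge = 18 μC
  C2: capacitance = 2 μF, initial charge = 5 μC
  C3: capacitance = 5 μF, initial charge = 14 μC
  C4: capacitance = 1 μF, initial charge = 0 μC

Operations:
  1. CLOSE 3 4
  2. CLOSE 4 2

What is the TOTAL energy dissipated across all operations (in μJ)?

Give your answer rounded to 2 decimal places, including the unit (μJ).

Answer: 3.28 μJ

Derivation:
Initial: C1(5μF, Q=18μC, V=3.60V), C2(2μF, Q=5μC, V=2.50V), C3(5μF, Q=14μC, V=2.80V), C4(1μF, Q=0μC, V=0.00V)
Op 1: CLOSE 3-4: Q_total=14.00, C_total=6.00, V=2.33; Q3=11.67, Q4=2.33; dissipated=3.267
Op 2: CLOSE 4-2: Q_total=7.33, C_total=3.00, V=2.44; Q4=2.44, Q2=4.89; dissipated=0.009
Total dissipated: 3.276 μJ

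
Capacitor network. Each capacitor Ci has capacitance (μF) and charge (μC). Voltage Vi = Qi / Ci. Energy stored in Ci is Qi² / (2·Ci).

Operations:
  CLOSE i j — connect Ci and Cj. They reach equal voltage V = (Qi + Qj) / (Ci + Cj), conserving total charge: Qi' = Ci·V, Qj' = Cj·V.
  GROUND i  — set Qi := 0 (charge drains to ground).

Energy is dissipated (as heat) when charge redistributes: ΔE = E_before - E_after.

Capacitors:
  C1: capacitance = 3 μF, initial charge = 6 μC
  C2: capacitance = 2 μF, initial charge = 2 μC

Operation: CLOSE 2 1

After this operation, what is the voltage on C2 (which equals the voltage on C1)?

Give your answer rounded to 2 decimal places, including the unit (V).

Answer: 1.60 V

Derivation:
Initial: C1(3μF, Q=6μC, V=2.00V), C2(2μF, Q=2μC, V=1.00V)
Op 1: CLOSE 2-1: Q_total=8.00, C_total=5.00, V=1.60; Q2=3.20, Q1=4.80; dissipated=0.600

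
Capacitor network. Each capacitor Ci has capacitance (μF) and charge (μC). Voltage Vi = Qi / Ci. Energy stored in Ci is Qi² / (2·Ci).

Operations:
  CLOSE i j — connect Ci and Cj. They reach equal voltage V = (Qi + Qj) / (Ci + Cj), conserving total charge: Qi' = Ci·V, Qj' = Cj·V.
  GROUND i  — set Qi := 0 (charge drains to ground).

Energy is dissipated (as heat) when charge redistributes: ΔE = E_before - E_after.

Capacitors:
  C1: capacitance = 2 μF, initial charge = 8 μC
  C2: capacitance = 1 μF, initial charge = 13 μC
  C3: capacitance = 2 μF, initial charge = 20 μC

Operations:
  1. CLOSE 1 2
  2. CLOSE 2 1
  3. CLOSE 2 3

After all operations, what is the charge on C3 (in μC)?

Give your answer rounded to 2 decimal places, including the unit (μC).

Initial: C1(2μF, Q=8μC, V=4.00V), C2(1μF, Q=13μC, V=13.00V), C3(2μF, Q=20μC, V=10.00V)
Op 1: CLOSE 1-2: Q_total=21.00, C_total=3.00, V=7.00; Q1=14.00, Q2=7.00; dissipated=27.000
Op 2: CLOSE 2-1: Q_total=21.00, C_total=3.00, V=7.00; Q2=7.00, Q1=14.00; dissipated=0.000
Op 3: CLOSE 2-3: Q_total=27.00, C_total=3.00, V=9.00; Q2=9.00, Q3=18.00; dissipated=3.000
Final charges: Q1=14.00, Q2=9.00, Q3=18.00

Answer: 18.00 μC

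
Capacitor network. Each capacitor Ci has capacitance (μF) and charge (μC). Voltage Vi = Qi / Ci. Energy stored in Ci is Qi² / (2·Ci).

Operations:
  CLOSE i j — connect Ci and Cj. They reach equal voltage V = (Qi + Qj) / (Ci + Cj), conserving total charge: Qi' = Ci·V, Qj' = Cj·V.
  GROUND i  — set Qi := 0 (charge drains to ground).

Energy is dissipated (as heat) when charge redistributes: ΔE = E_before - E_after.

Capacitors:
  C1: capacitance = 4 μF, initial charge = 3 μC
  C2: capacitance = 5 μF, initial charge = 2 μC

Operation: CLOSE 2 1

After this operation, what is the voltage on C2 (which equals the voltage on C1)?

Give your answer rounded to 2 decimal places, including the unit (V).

Answer: 0.56 V

Derivation:
Initial: C1(4μF, Q=3μC, V=0.75V), C2(5μF, Q=2μC, V=0.40V)
Op 1: CLOSE 2-1: Q_total=5.00, C_total=9.00, V=0.56; Q2=2.78, Q1=2.22; dissipated=0.136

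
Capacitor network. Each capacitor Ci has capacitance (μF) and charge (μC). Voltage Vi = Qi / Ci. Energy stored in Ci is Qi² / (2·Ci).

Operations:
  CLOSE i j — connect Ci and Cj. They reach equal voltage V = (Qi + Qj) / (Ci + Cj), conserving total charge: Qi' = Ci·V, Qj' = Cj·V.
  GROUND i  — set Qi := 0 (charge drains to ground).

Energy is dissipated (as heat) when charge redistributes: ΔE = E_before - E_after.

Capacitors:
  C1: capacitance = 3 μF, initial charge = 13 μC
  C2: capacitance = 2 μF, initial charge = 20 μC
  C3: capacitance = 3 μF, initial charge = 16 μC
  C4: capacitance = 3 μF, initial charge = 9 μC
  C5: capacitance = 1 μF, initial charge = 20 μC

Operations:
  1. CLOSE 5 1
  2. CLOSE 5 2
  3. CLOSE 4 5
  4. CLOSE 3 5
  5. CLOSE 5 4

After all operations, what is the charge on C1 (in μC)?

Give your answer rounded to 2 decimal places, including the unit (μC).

Initial: C1(3μF, Q=13μC, V=4.33V), C2(2μF, Q=20μC, V=10.00V), C3(3μF, Q=16μC, V=5.33V), C4(3μF, Q=9μC, V=3.00V), C5(1μF, Q=20μC, V=20.00V)
Op 1: CLOSE 5-1: Q_total=33.00, C_total=4.00, V=8.25; Q5=8.25, Q1=24.75; dissipated=92.042
Op 2: CLOSE 5-2: Q_total=28.25, C_total=3.00, V=9.42; Q5=9.42, Q2=18.83; dissipated=1.021
Op 3: CLOSE 4-5: Q_total=18.42, C_total=4.00, V=4.60; Q4=13.81, Q5=4.60; dissipated=15.440
Op 4: CLOSE 3-5: Q_total=20.60, C_total=4.00, V=5.15; Q3=15.45, Q5=5.15; dissipated=0.199
Op 5: CLOSE 5-4: Q_total=18.96, C_total=4.00, V=4.74; Q5=4.74, Q4=14.22; dissipated=0.112
Final charges: Q1=24.75, Q2=18.83, Q3=15.45, Q4=14.22, Q5=4.74

Answer: 24.75 μC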